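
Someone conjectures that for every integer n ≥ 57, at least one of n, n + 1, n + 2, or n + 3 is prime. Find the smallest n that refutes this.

n = 62

n = 57: 59 is prime.
n = 58: 59 is prime.
n = 59: 59 is prime.
n = 60: 61 is prime.
n = 61: 61 is prime.
n = 62: 62 = 2 × 31; 63 = 3 × 21; 64 = 2 × 32; 65 = 5 × 13 — all composite.
Hence n = 62 is a counterexample.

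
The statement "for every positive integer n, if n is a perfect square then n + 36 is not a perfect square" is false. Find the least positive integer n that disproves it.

We need the least positive integer n for which n is a perfect square but n + 36 is a perfect square.
For n = 1, 4, 9, 16, 25, 36, 49 the conclusion holds.
n = 64: 64 = 8² and 64 + 36 = 100 = 10².
So n = 64 is the smallest counterexample.

n = 64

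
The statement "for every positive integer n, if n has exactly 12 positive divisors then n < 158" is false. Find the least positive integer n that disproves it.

n = 160

The first 11 eligible values, up to n = 156, all satisfy the conclusion.
n = 160: τ(160) = 12; 160 ≥ 158.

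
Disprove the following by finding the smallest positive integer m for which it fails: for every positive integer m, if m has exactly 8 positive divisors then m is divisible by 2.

m = 105

Check each positive integer m in order until m has exactly 8 positive divisors but m is not divisible by 2.
For m = 24, 30, 40, 42, …, 88, 102, 104 the conclusion holds.
m = 105: τ(105) = 8; 105 mod 2 = 1.
Thus m = 105 disproves the claim, and no smaller m works.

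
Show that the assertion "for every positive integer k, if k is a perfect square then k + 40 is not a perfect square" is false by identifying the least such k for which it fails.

k = 9

A counterexample is any positive integer k such that k is a perfect square but k + 40 is a perfect square; we check each in order.
For k = 1, 4 the conclusion holds.
k = 9: 9 = 3² and 9 + 40 = 49 = 7².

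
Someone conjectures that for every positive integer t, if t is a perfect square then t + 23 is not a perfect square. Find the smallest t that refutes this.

t = 121

Check each positive integer t in order until t is a perfect square but t + 23 is a perfect square.
For t = 1, 4, 9, 16, 25, 36, 49, 64, 81, 100 the conclusion holds.
t = 121: 121 = 11² and 121 + 23 = 144 = 12².
So t = 121 is the smallest counterexample.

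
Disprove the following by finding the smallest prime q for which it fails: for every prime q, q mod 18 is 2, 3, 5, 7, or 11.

q = 13

We need the least prime q for which the claim fails.
q = 2: 2 mod 18 = 2.
q = 3: 3 mod 18 = 3.
q = 5: 5 mod 18 = 5.
q = 7: 7 mod 18 = 7.
q = 11: 11 mod 18 = 11.
q = 13: 13 mod 18 = 13 — not in {2, 3, 5, 7, 11}.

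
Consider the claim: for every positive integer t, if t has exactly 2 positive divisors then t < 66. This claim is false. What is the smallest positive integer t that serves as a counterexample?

Check each positive integer t in order until t has exactly 2 positive divisors but the claim fails.
The first 18 eligible values, up to t = 61, all satisfy the conclusion.
t = 67: τ(67) = 2; 67 ≥ 66.

t = 67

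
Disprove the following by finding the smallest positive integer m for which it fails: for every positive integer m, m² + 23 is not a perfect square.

For m = 1, 2, 3, 4, 5, 6, 7, 8, 9, 10 the conclusion holds.
m = 11: 11² + 23 = 144 = 12², a perfect square.

m = 11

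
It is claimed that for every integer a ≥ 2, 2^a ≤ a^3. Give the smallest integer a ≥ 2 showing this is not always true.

a = 10

A counterexample is any integer a ≥ 2 such that 2^a > a^3; we check each in order.
a = 2: 2^a = 4 and a^3 = 8, so 4 ≤ 8.
a = 3: 2^a = 8 and a^3 = 27, so 8 ≤ 27.
a = 4: 2^a = 16 and a^3 = 64, so 16 ≤ 64.
a = 5: 2^a = 32 and a^3 = 125, so 32 ≤ 125.
a = 6: 2^a = 64 and a^3 = 216, so 64 ≤ 216.
a = 7: 2^a = 128 and a^3 = 343, so 128 ≤ 343.
a = 8: 2^a = 256 and a^3 = 512, so 256 ≤ 512.
a = 9: 2^a = 512 and a^3 = 729, so 512 ≤ 729.
a = 10: 2^a = 1024 and a^3 = 1000, so 1024 > 1000.
Thus a = 10 disproves the claim, and no smaller a works.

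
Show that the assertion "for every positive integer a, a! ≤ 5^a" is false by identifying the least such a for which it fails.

For a = 1, 2, 3, 4, …, 9, 10, 11 the conclusion holds.
a = 12: a! = 479001600 and 5^a = 244140625, so 479001600 > 244140625.
Thus a = 12 disproves the claim, and no smaller a works.

a = 12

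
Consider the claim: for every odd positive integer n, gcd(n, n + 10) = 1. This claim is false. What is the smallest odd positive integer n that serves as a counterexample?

n = 5

Check each odd positive integer n in order until gcd(n, n + 10) > 1.
n = 1: gcd(1, 11) = 1.
n = 3: gcd(3, 13) = 1.
n = 5: gcd(5, 15) = 5.
So n = 5 is the smallest counterexample.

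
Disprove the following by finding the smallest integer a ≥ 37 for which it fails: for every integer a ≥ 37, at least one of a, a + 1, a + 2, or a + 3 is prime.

a = 48

We need the least integer a ≥ 37 for which a, a + 1, a + 2, a + 3 are all composite.
For a = 37, 38, 39, 40, …, 45, 46, 47 the conclusion holds.
a = 48: 48 = 2 × 24; 49 = 7 × 7; 50 = 2 × 25; 51 = 3 × 17 — all composite.
Thus a = 48 disproves the claim, and no smaller a works.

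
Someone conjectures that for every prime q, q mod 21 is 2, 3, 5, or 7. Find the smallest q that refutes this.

For q = 2, 3, 5, 7 the conclusion holds.
q = 11: 11 mod 21 = 11 — not in {2, 3, 5, 7}.
Hence q = 11 is a counterexample.

q = 11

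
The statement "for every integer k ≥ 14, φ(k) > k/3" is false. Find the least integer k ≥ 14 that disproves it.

We need the least integer k ≥ 14 for which the claim fails.
The first 4 eligible values, up to k = 17, all satisfy the conclusion.
k = 18: φ(18) = 6 and 18/3 = 6, so φ(18) ≤ 18/3.
Thus k = 18 disproves the claim, and no smaller k works.

k = 18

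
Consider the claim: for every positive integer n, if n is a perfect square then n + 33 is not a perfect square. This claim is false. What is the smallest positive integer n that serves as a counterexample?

n = 16

For n = 1, 4, 9 the conclusion holds.
n = 16: 16 = 4² and 16 + 33 = 49 = 7².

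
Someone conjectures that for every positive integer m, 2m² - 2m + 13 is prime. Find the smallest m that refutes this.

For m = 1, 2 the conclusion holds.
m = 3: 2m² - 2m + 13 = 25 = 5 × 5, composite.
Thus m = 3 disproves the claim, and no smaller m works.

m = 3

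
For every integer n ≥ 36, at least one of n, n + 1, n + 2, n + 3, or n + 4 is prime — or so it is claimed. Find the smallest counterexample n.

n = 48

For n = 36, 37, 38, 39, …, 45, 46, 47 the conclusion holds.
n = 48: 48 = 2 × 24; 49 = 7 × 7; 50 = 2 × 25; 51 = 3 × 17; 52 = 2 × 26 — all composite.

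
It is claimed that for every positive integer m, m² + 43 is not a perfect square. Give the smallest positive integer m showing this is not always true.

Check each positive integer m in order until m² + 43 is a perfect square.
For m = 1, 2, 3, 4, …, 18, 19, 20 the conclusion holds.
m = 21: 21² + 43 = 484 = 22², a perfect square.

m = 21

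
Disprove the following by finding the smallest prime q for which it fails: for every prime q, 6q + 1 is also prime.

q = 19

We need the least prime q for which 6q + 1 is not prime.
The first 7 eligible values, up to q = 17, all satisfy the conclusion.
q = 19: 6q + 1 = 115 = 5 × 23, not prime.
Hence q = 19 is a counterexample.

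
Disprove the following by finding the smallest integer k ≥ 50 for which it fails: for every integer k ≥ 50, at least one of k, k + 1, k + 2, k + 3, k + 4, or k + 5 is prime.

k = 90

A counterexample is any integer k ≥ 50 such that k, k + 1, k + 2, k + 3, k + 4, k + 5 are all composite; we check each in order.
The first 40 eligible values, up to k = 89, all satisfy the conclusion.
k = 90: 90 = 2 × 45; 91 = 7 × 13; 92 = 2 × 46; 93 = 3 × 31; 94 = 2 × 47; 95 = 5 × 19 — all composite.
So k = 90 is the smallest counterexample.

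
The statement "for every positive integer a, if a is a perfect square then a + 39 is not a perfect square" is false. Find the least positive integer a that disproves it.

We need the least positive integer a for which a is a perfect square but a + 39 is a perfect square.
The first 4 eligible values, up to a = 16, all satisfy the conclusion.
a = 25: 25 = 5² and 25 + 39 = 64 = 8².
So a = 25 is the smallest counterexample.

a = 25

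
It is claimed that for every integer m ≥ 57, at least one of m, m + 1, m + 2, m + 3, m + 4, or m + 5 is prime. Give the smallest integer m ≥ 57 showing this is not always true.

m = 90

For m = 57, 58, 59, 60, …, 87, 88, 89 the conclusion holds.
m = 90: 90 = 2 × 45; 91 = 7 × 13; 92 = 2 × 46; 93 = 3 × 31; 94 = 2 × 47; 95 = 5 × 19 — all composite.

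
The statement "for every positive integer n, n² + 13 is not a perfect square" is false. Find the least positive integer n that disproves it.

We need the least positive integer n for which n² + 13 is a perfect square.
n = 1: 1² + 13 = 14, not a perfect square.
n = 2: 2² + 13 = 17, not a perfect square.
n = 3: 3² + 13 = 22, not a perfect square.
n = 4: 4² + 13 = 29, not a perfect square.
n = 5: 5² + 13 = 38, not a perfect square.
n = 6: 6² + 13 = 49 = 7², a perfect square.

n = 6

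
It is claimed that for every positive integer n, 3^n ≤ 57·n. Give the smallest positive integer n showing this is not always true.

n = 6

For n = 1, 2, 3, 4, 5 the conclusion holds.
n = 6: 3^n = 729 and 57·n = 342, so 729 > 342.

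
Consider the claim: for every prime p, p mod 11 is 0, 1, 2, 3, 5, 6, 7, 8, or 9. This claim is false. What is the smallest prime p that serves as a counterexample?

p = 37

A counterexample is any prime p such that the claim fails; we check each in order.
The first 11 eligible values, up to p = 31, all satisfy the conclusion.
p = 37: 37 mod 11 = 4 — not in {0, 1, 2, 3, 5, 6, 7, 8, 9}.
Thus p = 37 disproves the claim, and no smaller p works.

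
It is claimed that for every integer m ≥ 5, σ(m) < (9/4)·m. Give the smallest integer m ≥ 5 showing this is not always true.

The first 7 eligible values, up to m = 11, all satisfy the conclusion.
m = 12: σ(12) = 28; 28 ≥ 27.
Hence m = 12 is a counterexample.

m = 12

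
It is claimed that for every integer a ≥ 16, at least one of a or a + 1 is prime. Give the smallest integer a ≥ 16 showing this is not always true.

a = 20

A counterexample is any integer a ≥ 16 such that a, a + 1 are both composite; we check each in order.
a = 16: 17 is prime.
a = 17: 17 is prime.
a = 18: 19 is prime.
a = 19: 19 is prime.
a = 20: 20 = 2 × 10; 21 = 3 × 7 — both composite.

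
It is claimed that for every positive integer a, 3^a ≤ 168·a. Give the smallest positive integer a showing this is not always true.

a = 1: 3^a = 3 and 168·a = 168, so 3 ≤ 168.
a = 2: 3^a = 9 and 168·a = 336, so 9 ≤ 336.
a = 3: 3^a = 27 and 168·a = 504, so 27 ≤ 504.
a = 4: 3^a = 81 and 168·a = 672, so 81 ≤ 672.
a = 5: 3^a = 243 and 168·a = 840, so 243 ≤ 840.
a = 6: 3^a = 729 and 168·a = 1008, so 729 ≤ 1008.
a = 7: 3^a = 2187 and 168·a = 1176, so 2187 > 1176.

a = 7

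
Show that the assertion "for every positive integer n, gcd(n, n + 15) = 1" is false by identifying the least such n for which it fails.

We need the least positive integer n for which gcd(n, n + 15) > 1.
n = 1: gcd(1, 16) = 1.
n = 2: gcd(2, 17) = 1.
n = 3: gcd(3, 18) = 3.
Hence n = 3 is a counterexample.

n = 3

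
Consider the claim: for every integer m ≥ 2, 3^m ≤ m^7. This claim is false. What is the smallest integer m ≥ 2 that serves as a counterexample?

m = 19

The first 17 eligible values, up to m = 18, all satisfy the conclusion.
m = 19: 3^m = 1162261467 and m^7 = 893871739, so 1162261467 > 893871739.
Hence m = 19 is a counterexample.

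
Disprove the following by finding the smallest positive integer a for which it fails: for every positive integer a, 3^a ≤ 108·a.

a = 6

Check each positive integer a in order until 3^a > 108·a.
The first 5 eligible values, up to a = 5, all satisfy the conclusion.
a = 6: 3^a = 729 and 108·a = 648, so 729 > 648.
Thus a = 6 disproves the claim, and no smaller a works.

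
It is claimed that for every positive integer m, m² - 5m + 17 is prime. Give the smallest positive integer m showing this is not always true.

m = 13

Check each positive integer m in order until m² - 5m + 17 is not prime.
For m = 1, 2, 3, 4, …, 10, 11, 12 the conclusion holds.
m = 13: m² - 5m + 17 = 121 = 11 × 11, composite.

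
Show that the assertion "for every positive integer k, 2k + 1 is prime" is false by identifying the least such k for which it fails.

Check each positive integer k in order until 2k + 1 is not prime.
k = 1: 2k + 1 = 3, prime.
k = 2: 2k + 1 = 5, prime.
k = 3: 2k + 1 = 7, prime.
k = 4: 2k + 1 = 9 = 3 × 3, composite.
So k = 4 is the smallest counterexample.

k = 4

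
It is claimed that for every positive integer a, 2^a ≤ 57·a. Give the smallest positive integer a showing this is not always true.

For a = 1, 2, 3, 4, 5, 6, 7, 8, 9 the conclusion holds.
a = 10: 2^a = 1024 and 57·a = 570, so 1024 > 570.

a = 10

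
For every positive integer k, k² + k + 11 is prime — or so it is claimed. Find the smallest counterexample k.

k = 10

Check each positive integer k in order until k² + k + 11 is not prime.
For k = 1, 2, 3, 4, 5, 6, 7, 8, 9 the conclusion holds.
k = 10: k² + k + 11 = 121 = 11 × 11, composite.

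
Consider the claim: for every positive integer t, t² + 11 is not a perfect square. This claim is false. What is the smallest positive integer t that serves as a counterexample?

t = 5

We need the least positive integer t for which t² + 11 is a perfect square.
The first 4 eligible values, up to t = 4, all satisfy the conclusion.
t = 5: 5² + 11 = 36 = 6², a perfect square.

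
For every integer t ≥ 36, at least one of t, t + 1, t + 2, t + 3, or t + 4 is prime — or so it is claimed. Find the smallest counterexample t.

The first 12 eligible values, up to t = 47, all satisfy the conclusion.
t = 48: 48 = 2 × 24; 49 = 7 × 7; 50 = 2 × 25; 51 = 3 × 17; 52 = 2 × 26 — all composite.
So t = 48 is the smallest counterexample.

t = 48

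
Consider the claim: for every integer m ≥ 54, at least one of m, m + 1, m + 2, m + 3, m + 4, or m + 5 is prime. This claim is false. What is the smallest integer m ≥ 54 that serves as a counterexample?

Check each integer m ≥ 54 in order until m, m + 1, m + 2, m + 3, m + 4, m + 5 are all composite.
For m = 54, 55, 56, 57, …, 87, 88, 89 the conclusion holds.
m = 90: 90 = 2 × 45; 91 = 7 × 13; 92 = 2 × 46; 93 = 3 × 31; 94 = 2 × 47; 95 = 5 × 19 — all composite.
So m = 90 is the smallest counterexample.

m = 90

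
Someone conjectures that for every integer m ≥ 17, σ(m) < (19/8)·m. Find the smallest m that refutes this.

m = 24

m = 17: σ(17) = 18; 18 < 323/8.
m = 18: σ(18) = 39; 39 < 171/4.
m = 19: σ(19) = 20; 20 < 361/8.
m = 20: σ(20) = 42; 42 < 95/2.
m = 21: σ(21) = 32; 32 < 399/8.
m = 22: σ(22) = 36; 36 < 209/4.
m = 23: σ(23) = 24; 24 < 437/8.
m = 24: σ(24) = 60; 60 ≥ 57.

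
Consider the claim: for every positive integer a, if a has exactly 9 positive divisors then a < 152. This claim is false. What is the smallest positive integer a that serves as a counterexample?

a = 196

A counterexample is any positive integer a such that a has exactly 9 positive divisors but the claim fails; we check each in order.
a = 36: τ(36) = 9; 36 < 152.
a = 100: τ(100) = 9; 100 < 152.
a = 196: τ(196) = 9; 196 ≥ 152.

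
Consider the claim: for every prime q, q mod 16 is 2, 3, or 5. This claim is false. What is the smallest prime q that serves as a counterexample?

q = 2: 2 mod 16 = 2.
q = 3: 3 mod 16 = 3.
q = 5: 5 mod 16 = 5.
q = 7: 7 mod 16 = 7 — not in {2, 3, 5}.

q = 7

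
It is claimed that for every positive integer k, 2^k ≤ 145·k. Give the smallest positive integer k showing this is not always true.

k = 11

For k = 1, 2, 3, 4, 5, 6, 7, 8, 9, 10 the conclusion holds.
k = 11: 2^k = 2048 and 145·k = 1595, so 2048 > 1595.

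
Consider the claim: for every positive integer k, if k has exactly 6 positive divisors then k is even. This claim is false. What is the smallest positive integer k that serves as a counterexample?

k = 12: divisors of 12: 1, 2, 3, 4, 6, 12; 12 is even.
k = 18: divisors of 18: 1, 2, 3, 6, 9, 18; 18 is even.
k = 20: divisors of 20: 1, 2, 4, 5, 10, 20; 20 is even.
k = 28: divisors of 28: 1, 2, 4, 7, 14, 28; 28 is even.
k = 32: divisors of 32: 1, 2, 4, 8, 16, 32; 32 is even.
k = 44: divisors of 44: 1, 2, 4, 11, 22, 44; 44 is even.
k = 45: divisors of 45: 1, 3, 5, 9, 15, 45; 45 is odd.
Hence k = 45 is a counterexample.

k = 45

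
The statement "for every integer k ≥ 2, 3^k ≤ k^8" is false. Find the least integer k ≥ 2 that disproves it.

k = 23

Check each integer k ≥ 2 in order until 3^k > k^8.
For k = 2, 3, 4, 5, …, 20, 21, 22 the conclusion holds.
k = 23: 3^k = 94143178827 and k^8 = 78310985281, so 94143178827 > 78310985281.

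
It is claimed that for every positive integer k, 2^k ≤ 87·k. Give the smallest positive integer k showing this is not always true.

A counterexample is any positive integer k such that 2^k > 87·k; we check each in order.
For k = 1, 2, 3, 4, 5, 6, 7, 8, 9 the conclusion holds.
k = 10: 2^k = 1024 and 87·k = 870, so 1024 > 870.

k = 10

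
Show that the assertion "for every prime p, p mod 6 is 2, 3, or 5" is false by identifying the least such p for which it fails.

p = 7

A counterexample is any prime p such that the claim fails; we check each in order.
p = 2: 2 mod 6 = 2.
p = 3: 3 mod 6 = 3.
p = 5: 5 mod 6 = 5.
p = 7: 7 mod 6 = 1 — not in {2, 3, 5}.
Hence p = 7 is a counterexample.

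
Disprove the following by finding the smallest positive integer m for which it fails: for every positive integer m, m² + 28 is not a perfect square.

m = 6

A counterexample is any positive integer m such that m² + 28 is a perfect square; we check each in order.
The first 5 eligible values, up to m = 5, all satisfy the conclusion.
m = 6: 6² + 28 = 64 = 8², a perfect square.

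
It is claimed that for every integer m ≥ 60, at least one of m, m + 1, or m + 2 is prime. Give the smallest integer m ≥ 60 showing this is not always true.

A counterexample is any integer m ≥ 60 such that m, m + 1, m + 2 are all composite; we check each in order.
m = 60: 61 is prime.
m = 61: 61 is prime.
m = 62: 62 = 2 × 31; 63 = 3 × 21; 64 = 2 × 32 — all composite.
Hence m = 62 is a counterexample.

m = 62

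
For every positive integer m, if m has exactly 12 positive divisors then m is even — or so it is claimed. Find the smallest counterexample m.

Check each positive integer m in order until m has exactly 12 positive divisors but m is odd.
For m = 60, 72, 84, 90, …, 294, 306, 308 the conclusion holds.
m = 315: divisors of 315: 12 divisors; 315 is odd.

m = 315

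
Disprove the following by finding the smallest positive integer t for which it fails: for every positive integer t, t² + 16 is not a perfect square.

For t = 1, 2 the conclusion holds.
t = 3: 3² + 16 = 25 = 5², a perfect square.

t = 3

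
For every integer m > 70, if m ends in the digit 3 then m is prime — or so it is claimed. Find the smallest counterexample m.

m = 93

We need the least integer m > 70 for which m ends in the digit 3 but m is not prime.
For m = 73, 83 the conclusion holds.
m = 93: 93 ends in 3; 93 = 3 × 31, composite.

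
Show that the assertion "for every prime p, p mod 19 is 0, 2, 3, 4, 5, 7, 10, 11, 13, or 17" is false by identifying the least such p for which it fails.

p = 31

We need the least prime p for which the claim fails.
The first 10 eligible values, up to p = 29, all satisfy the conclusion.
p = 31: 31 mod 19 = 12 — not in {0, 2, 3, 4, 5, 7, 10, 11, 13, 17}.
Hence p = 31 is a counterexample.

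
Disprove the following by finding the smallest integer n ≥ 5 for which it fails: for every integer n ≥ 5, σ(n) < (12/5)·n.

n = 24

Check each integer n ≥ 5 in order until the claim fails.
The first 19 eligible values, up to n = 23, all satisfy the conclusion.
n = 24: σ(24) = 60; 60 ≥ 288/5.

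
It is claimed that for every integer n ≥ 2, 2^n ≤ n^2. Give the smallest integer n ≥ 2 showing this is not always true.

n = 2: 2^n = 4 and n^2 = 4, so 4 ≤ 4.
n = 3: 2^n = 8 and n^2 = 9, so 8 ≤ 9.
n = 4: 2^n = 16 and n^2 = 16, so 16 ≤ 16.
n = 5: 2^n = 32 and n^2 = 25, so 32 > 25.

n = 5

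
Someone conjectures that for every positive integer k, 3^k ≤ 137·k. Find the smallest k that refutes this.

k = 7

For k = 1, 2, 3, 4, 5, 6 the conclusion holds.
k = 7: 3^k = 2187 and 137·k = 959, so 2187 > 959.
So k = 7 is the smallest counterexample.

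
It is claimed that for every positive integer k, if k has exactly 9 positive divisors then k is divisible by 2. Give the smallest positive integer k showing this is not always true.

We need the least positive integer k for which k has exactly 9 positive divisors but k is not divisible by 2.
k = 36: τ(36) = 9; 36 mod 2 = 0.
k = 100: τ(100) = 9; 100 mod 2 = 0.
k = 196: τ(196) = 9; 196 mod 2 = 0.
k = 225: τ(225) = 9; 225 mod 2 = 1.
Thus k = 225 disproves the claim, and no smaller k works.

k = 225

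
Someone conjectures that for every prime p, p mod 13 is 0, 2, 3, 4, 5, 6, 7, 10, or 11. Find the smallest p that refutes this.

p = 47

Check each prime p in order until the claim fails.
For p = 2, 3, 5, 7, …, 37, 41, 43 the conclusion holds.
p = 47: 47 mod 13 = 8 — not in {0, 2, 3, 4, 5, 6, 7, 10, 11}.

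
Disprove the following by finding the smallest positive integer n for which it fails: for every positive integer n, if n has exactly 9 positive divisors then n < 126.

n = 196

Check each positive integer n in order until n has exactly 9 positive divisors but the claim fails.
For n = 36, 100 the conclusion holds.
n = 196: τ(196) = 9; 196 ≥ 126.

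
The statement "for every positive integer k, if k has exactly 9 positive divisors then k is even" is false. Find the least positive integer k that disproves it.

k = 36: divisors of 36: 9 divisors; 36 is even.
k = 100: divisors of 100: 9 divisors; 100 is even.
k = 196: divisors of 196: 9 divisors; 196 is even.
k = 225: divisors of 225: 9 divisors; 225 is odd.

k = 225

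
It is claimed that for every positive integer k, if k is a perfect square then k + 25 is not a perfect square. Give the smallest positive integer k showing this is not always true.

k = 144

For k = 1, 4, 9, 16, …, 81, 100, 121 the conclusion holds.
k = 144: 144 = 12² and 144 + 25 = 169 = 13².
So k = 144 is the smallest counterexample.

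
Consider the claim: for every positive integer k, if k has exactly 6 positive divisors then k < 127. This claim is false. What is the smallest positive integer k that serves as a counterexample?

The first 19 eligible values, up to k = 124, all satisfy the conclusion.
k = 147: τ(147) = 6; 147 ≥ 127.
Hence k = 147 is a counterexample.

k = 147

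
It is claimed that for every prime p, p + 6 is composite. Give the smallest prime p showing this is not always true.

p = 5

A counterexample is any prime p such that p + 6 is prime; we check each in order.
p = 2: p + 6 = 8 = 2 × 4, composite.
p = 3: p + 6 = 9 = 3 × 3, composite.
p = 5: p + 6 = 11, prime — not composite.
Thus p = 5 disproves the claim, and no smaller p works.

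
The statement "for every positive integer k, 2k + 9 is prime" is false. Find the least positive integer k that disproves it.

A counterexample is any positive integer k such that 2k + 9 is not prime; we check each in order.
k = 1: 2k + 9 = 11, prime.
k = 2: 2k + 9 = 13, prime.
k = 3: 2k + 9 = 15 = 3 × 5, composite.

k = 3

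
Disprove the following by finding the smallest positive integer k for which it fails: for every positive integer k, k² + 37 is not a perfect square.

We need the least positive integer k for which k² + 37 is a perfect square.
For k = 1, 2, 3, 4, …, 15, 16, 17 the conclusion holds.
k = 18: 18² + 37 = 361 = 19², a perfect square.
Hence k = 18 is a counterexample.

k = 18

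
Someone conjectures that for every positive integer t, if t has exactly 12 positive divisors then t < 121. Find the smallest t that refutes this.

t = 126

We need the least positive integer t for which t has exactly 12 positive divisors but the claim fails.
The first 6 eligible values, up to t = 108, all satisfy the conclusion.
t = 126: τ(126) = 12; 126 ≥ 121.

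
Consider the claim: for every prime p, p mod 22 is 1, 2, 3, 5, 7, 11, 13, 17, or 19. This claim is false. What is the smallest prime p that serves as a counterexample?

Check each prime p in order until the claim fails.
For p = 2, 3, 5, 7, 11, 13, 17, 19, 23, 29 the conclusion holds.
p = 31: 31 mod 22 = 9 — not in {1, 2, 3, 5, 7, 11, 13, 17, 19}.
Hence p = 31 is a counterexample.

p = 31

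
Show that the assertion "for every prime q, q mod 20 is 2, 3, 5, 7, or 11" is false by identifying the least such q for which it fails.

Check each prime q in order until the claim fails.
For q = 2, 3, 5, 7, 11 the conclusion holds.
q = 13: 13 mod 20 = 13 — not in {2, 3, 5, 7, 11}.
Thus q = 13 disproves the claim, and no smaller q works.

q = 13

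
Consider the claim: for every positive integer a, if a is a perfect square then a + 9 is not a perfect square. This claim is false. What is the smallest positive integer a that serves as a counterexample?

Check each positive integer a in order until a is a perfect square but a + 9 is a perfect square.
a = 1: 1 + 9 = 10, not a perfect square.
a = 4: 4 + 9 = 13, not a perfect square.
a = 9: 9 + 9 = 18, not a perfect square.
a = 16: 16 = 4² and 16 + 9 = 25 = 5².
Thus a = 16 disproves the claim, and no smaller a works.

a = 16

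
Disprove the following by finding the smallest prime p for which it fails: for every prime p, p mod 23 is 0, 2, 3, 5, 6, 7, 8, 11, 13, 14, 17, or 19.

A counterexample is any prime p such that the claim fails; we check each in order.
For p = 2, 3, 5, 7, …, 29, 31, 37 the conclusion holds.
p = 41: 41 mod 23 = 18 — not in {0, 2, 3, 5, 6, 7, 8, 11, 13, 14, 17, 19}.

p = 41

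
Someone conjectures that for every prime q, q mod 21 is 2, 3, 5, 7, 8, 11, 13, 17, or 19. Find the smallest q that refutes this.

For q = 2, 3, 5, 7, 11, 13, 17, 19, 23, 29 the conclusion holds.
q = 31: 31 mod 21 = 10 — not in {2, 3, 5, 7, 8, 11, 13, 17, 19}.

q = 31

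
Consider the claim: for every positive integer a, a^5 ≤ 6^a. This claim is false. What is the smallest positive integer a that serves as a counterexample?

a = 3

A counterexample is any positive integer a such that a^5 > 6^a; we check each in order.
a = 1: a^5 = 1 and 6^a = 6, so 1 ≤ 6.
a = 2: a^5 = 32 and 6^a = 36, so 32 ≤ 36.
a = 3: a^5 = 243 and 6^a = 216, so 243 > 216.
Hence a = 3 is a counterexample.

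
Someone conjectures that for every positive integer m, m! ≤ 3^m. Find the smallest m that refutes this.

m = 7

A counterexample is any positive integer m such that m! > 3^m; we check each in order.
m = 1: m! = 1 and 3^m = 3, so 1 ≤ 3.
m = 2: m! = 2 and 3^m = 9, so 2 ≤ 9.
m = 3: m! = 6 and 3^m = 27, so 6 ≤ 27.
m = 4: m! = 24 and 3^m = 81, so 24 ≤ 81.
m = 5: m! = 120 and 3^m = 243, so 120 ≤ 243.
m = 6: m! = 720 and 3^m = 729, so 720 ≤ 729.
m = 7: m! = 5040 and 3^m = 2187, so 5040 > 2187.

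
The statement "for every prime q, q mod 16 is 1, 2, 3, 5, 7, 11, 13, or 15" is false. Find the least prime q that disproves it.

q = 41

For q = 2, 3, 5, 7, …, 29, 31, 37 the conclusion holds.
q = 41: 41 mod 16 = 9 — not in {1, 2, 3, 5, 7, 11, 13, 15}.
Thus q = 41 disproves the claim, and no smaller q works.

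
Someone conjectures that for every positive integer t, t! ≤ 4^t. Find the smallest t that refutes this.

The first 8 eligible values, up to t = 8, all satisfy the conclusion.
t = 9: t! = 362880 and 4^t = 262144, so 362880 > 262144.

t = 9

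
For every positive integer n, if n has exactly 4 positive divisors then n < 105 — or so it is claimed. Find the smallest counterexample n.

A counterexample is any positive integer n such that n has exactly 4 positive divisors but the claim fails; we check each in order.
For n = 6, 8, 10, 14, …, 93, 94, 95 the conclusion holds.
n = 106: τ(106) = 4; 106 ≥ 105.

n = 106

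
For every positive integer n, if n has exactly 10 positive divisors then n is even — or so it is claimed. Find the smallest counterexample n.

Check each positive integer n in order until n has exactly 10 positive divisors but n is odd.
The first 9 eligible values, up to n = 368, all satisfy the conclusion.
n = 405: divisors of 405: 10 divisors; 405 is odd.
Thus n = 405 disproves the claim, and no smaller n works.

n = 405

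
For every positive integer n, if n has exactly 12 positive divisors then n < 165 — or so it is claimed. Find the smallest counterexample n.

A counterexample is any positive integer n such that n has exactly 12 positive divisors but the claim fails; we check each in order.
The first 12 eligible values, up to n = 160, all satisfy the conclusion.
n = 198: τ(198) = 12; 198 ≥ 165.
Thus n = 198 disproves the claim, and no smaller n works.

n = 198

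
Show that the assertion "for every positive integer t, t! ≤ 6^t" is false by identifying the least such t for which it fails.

t = 14

We need the least positive integer t for which t! > 6^t.
The first 13 eligible values, up to t = 13, all satisfy the conclusion.
t = 14: t! = 87178291200 and 6^t = 78364164096, so 87178291200 > 78364164096.
Hence t = 14 is a counterexample.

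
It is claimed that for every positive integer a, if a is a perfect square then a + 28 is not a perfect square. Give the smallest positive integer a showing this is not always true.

We need the least positive integer a for which a is a perfect square but a + 28 is a perfect square.
For a = 1, 4, 9, 16, 25 the conclusion holds.
a = 36: 36 = 6² and 36 + 28 = 64 = 8².
Hence a = 36 is a counterexample.

a = 36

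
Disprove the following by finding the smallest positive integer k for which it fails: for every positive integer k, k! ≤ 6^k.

k = 14

We need the least positive integer k for which k! > 6^k.
For k = 1, 2, 3, 4, …, 11, 12, 13 the conclusion holds.
k = 14: k! = 87178291200 and 6^k = 78364164096, so 87178291200 > 78364164096.
Hence k = 14 is a counterexample.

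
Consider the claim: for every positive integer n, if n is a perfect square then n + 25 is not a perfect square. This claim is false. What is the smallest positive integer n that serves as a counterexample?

A counterexample is any positive integer n such that n is a perfect square but n + 25 is a perfect square; we check each in order.
For n = 1, 4, 9, 16, …, 81, 100, 121 the conclusion holds.
n = 144: 144 = 12² and 144 + 25 = 169 = 13².

n = 144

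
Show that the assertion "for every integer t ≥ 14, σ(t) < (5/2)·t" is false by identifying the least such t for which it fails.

For t = 14, 15, 16, 17, 18, 19, 20, 21, 22, 23 the conclusion holds.
t = 24: σ(24) = 60; 60 ≥ 60.

t = 24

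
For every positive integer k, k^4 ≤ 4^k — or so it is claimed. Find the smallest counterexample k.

k = 3

Check each positive integer k in order until k^4 > 4^k.
k = 1: k^4 = 1 and 4^k = 4, so 1 ≤ 4.
k = 2: k^4 = 16 and 4^k = 16, so 16 ≤ 16.
k = 3: k^4 = 81 and 4^k = 64, so 81 > 64.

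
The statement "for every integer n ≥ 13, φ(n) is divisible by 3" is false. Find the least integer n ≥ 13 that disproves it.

A counterexample is any integer n ≥ 13 such that φ(n) is not divisible by 3; we check each in order.
For n = 13, 14 the conclusion holds.
n = 15: φ(15) = 8; 8 mod 3 = 2.

n = 15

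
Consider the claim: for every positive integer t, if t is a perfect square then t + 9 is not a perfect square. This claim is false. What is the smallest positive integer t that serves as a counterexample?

For t = 1, 4, 9 the conclusion holds.
t = 16: 16 = 4² and 16 + 9 = 25 = 5².
So t = 16 is the smallest counterexample.

t = 16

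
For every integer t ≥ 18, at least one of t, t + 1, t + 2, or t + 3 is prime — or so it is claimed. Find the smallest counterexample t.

Check each integer t ≥ 18 in order until t, t + 1, t + 2, t + 3 are all composite.
t = 18: 19 is prime.
t = 19: 19 is prime.
t = 20: 23 is prime.
t = 21: 23 is prime.
t = 22: 23 is prime.
t = 23: 23 is prime.
t = 24: 24 = 2 × 12; 25 = 5 × 5; 26 = 2 × 13; 27 = 3 × 9 — all composite.

t = 24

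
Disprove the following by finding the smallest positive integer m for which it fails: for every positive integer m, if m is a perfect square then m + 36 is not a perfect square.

Check each positive integer m in order until m is a perfect square but m + 36 is a perfect square.
The first 7 eligible values, up to m = 49, all satisfy the conclusion.
m = 64: 64 = 8² and 64 + 36 = 100 = 10².

m = 64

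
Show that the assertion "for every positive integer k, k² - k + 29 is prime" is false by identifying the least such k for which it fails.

k = 3

We need the least positive integer k for which k² - k + 29 is not prime.
k = 1: k² - k + 29 = 29, prime.
k = 2: k² - k + 29 = 31, prime.
k = 3: k² - k + 29 = 35 = 5 × 7, composite.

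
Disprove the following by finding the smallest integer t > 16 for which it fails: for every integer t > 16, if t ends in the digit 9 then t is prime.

t = 39

t = 19: 19 ends in 9 and is prime.
t = 29: 29 ends in 9 and is prime.
t = 39: 39 ends in 9; 39 = 3 × 13, composite.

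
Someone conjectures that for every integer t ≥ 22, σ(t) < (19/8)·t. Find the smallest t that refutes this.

t = 24

Check each integer t ≥ 22 in order until the claim fails.
For t = 22, 23 the conclusion holds.
t = 24: σ(24) = 60; 60 ≥ 57.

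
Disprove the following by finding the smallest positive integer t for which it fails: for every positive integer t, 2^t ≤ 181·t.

Check each positive integer t in order until 2^t > 181·t.
The first 10 eligible values, up to t = 10, all satisfy the conclusion.
t = 11: 2^t = 2048 and 181·t = 1991, so 2048 > 1991.

t = 11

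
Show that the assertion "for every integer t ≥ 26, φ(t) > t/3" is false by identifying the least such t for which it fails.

Check each integer t ≥ 26 in order until the claim fails.
t = 26: φ(26) = 12 and 26/3 = 26/3, so φ(26) > 26/3.
t = 27: φ(27) = 18 and 27/3 = 9, so φ(27) > 27/3.
t = 28: φ(28) = 12 and 28/3 = 28/3, so φ(28) > 28/3.
t = 29: φ(29) = 28 and 29/3 = 29/3, so φ(29) > 29/3.
t = 30: φ(30) = 8 and 30/3 = 10, so φ(30) ≤ 30/3.

t = 30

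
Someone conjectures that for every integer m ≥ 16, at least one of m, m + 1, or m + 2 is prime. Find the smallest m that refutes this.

A counterexample is any integer m ≥ 16 such that m, m + 1, m + 2 are all composite; we check each in order.
For m = 16, 17, 18, 19 the conclusion holds.
m = 20: 20 = 2 × 10; 21 = 3 × 7; 22 = 2 × 11 — all composite.

m = 20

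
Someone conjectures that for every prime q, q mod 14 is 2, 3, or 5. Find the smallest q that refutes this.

q = 7

A counterexample is any prime q such that the claim fails; we check each in order.
For q = 2, 3, 5 the conclusion holds.
q = 7: 7 mod 14 = 7 — not in {2, 3, 5}.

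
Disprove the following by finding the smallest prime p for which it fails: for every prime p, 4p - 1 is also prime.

p = 7

We need the least prime p for which 4p - 1 is not prime.
p = 2: 4p - 1 = 7, prime.
p = 3: 4p - 1 = 11, prime.
p = 5: 4p - 1 = 19, prime.
p = 7: 4p - 1 = 27 = 3 × 9, not prime.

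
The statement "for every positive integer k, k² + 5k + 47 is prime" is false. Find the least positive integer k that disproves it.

k = 38

We need the least positive integer k for which k² + 5k + 47 is not prime.
The first 37 eligible values, up to k = 37, all satisfy the conclusion.
k = 38: k² + 5k + 47 = 1681 = 41 × 41, composite.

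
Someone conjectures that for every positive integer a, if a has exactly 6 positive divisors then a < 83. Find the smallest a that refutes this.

Check each positive integer a in order until a has exactly 6 positive divisors but the claim fails.
The first 13 eligible values, up to a = 76, all satisfy the conclusion.
a = 92: τ(92) = 6; 92 ≥ 83.
So a = 92 is the smallest counterexample.

a = 92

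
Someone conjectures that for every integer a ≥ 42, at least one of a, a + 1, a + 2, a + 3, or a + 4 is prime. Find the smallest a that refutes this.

a = 48

Check each integer a ≥ 42 in order until a, a + 1, a + 2, a + 3, a + 4 are all composite.
For a = 42, 43, 44, 45, 46, 47 the conclusion holds.
a = 48: 48 = 2 × 24; 49 = 7 × 7; 50 = 2 × 25; 51 = 3 × 17; 52 = 2 × 26 — all composite.
So a = 48 is the smallest counterexample.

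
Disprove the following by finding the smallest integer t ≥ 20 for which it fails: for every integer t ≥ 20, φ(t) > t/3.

We need the least integer t ≥ 20 for which the claim fails.
For t = 20, 21, 22, 23 the conclusion holds.
t = 24: φ(24) = 8 and 24/3 = 8, so φ(24) ≤ 24/3.

t = 24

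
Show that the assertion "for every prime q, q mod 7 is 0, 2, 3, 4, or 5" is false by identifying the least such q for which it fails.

q = 13

For q = 2, 3, 5, 7, 11 the conclusion holds.
q = 13: 13 mod 7 = 6 — not in {0, 2, 3, 4, 5}.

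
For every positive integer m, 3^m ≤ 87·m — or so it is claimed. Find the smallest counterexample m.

m = 6

We need the least positive integer m for which 3^m > 87·m.
The first 5 eligible values, up to m = 5, all satisfy the conclusion.
m = 6: 3^m = 729 and 87·m = 522, so 729 > 522.
Hence m = 6 is a counterexample.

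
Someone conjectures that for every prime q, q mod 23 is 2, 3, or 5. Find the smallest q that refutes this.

q = 7

We need the least prime q for which the claim fails.
q = 2: 2 mod 23 = 2.
q = 3: 3 mod 23 = 3.
q = 5: 5 mod 23 = 5.
q = 7: 7 mod 23 = 7 — not in {2, 3, 5}.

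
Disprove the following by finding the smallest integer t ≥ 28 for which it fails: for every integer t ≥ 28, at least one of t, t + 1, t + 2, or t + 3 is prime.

t = 32

A counterexample is any integer t ≥ 28 such that t, t + 1, t + 2, t + 3 are all composite; we check each in order.
For t = 28, 29, 30, 31 the conclusion holds.
t = 32: 32 = 2 × 16; 33 = 3 × 11; 34 = 2 × 17; 35 = 5 × 7 — all composite.
Hence t = 32 is a counterexample.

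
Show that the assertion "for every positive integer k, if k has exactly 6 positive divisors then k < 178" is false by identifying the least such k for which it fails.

For k = 12, 18, 20, 28, …, 171, 172, 175 the conclusion holds.
k = 188: τ(188) = 6; 188 ≥ 178.
Thus k = 188 disproves the claim, and no smaller k works.

k = 188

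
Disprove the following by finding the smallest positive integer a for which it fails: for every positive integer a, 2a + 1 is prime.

For a = 1, 2, 3 the conclusion holds.
a = 4: 2a + 1 = 9 = 3 × 3, composite.

a = 4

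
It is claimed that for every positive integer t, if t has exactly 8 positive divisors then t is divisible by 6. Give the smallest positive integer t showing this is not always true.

Check each positive integer t in order until t has exactly 8 positive divisors but t is not divisible by 6.
For t = 24, 30 the conclusion holds.
t = 40: τ(40) = 8; 40 mod 6 = 4.

t = 40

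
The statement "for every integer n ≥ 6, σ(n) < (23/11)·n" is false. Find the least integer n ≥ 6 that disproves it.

n = 12

A counterexample is any integer n ≥ 6 such that the claim fails; we check each in order.
For n = 6, 7, 8, 9, 10, 11 the conclusion holds.
n = 12: σ(12) = 28; 28 ≥ 276/11.
So n = 12 is the smallest counterexample.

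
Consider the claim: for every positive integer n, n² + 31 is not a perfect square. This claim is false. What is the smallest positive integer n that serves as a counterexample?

n = 15

A counterexample is any positive integer n such that n² + 31 is a perfect square; we check each in order.
For n = 1, 2, 3, 4, …, 12, 13, 14 the conclusion holds.
n = 15: 15² + 31 = 256 = 16², a perfect square.
Thus n = 15 disproves the claim, and no smaller n works.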